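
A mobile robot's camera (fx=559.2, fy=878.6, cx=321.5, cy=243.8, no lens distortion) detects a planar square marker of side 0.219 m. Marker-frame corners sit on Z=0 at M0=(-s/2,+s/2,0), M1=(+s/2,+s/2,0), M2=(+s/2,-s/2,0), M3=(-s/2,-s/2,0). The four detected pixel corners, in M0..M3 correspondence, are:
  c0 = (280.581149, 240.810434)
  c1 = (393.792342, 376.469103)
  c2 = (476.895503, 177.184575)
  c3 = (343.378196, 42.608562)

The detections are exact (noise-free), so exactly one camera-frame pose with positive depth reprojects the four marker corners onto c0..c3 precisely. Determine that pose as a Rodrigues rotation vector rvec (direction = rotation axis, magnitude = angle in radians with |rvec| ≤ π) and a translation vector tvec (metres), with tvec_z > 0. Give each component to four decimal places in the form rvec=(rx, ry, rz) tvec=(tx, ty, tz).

Intrinsics K: fx=559.2, fy=878.6, cx=321.5, cy=243.8
Marker side s = 0.219 m; corners in marker frame (Z=0):
  M0 = (-0.1095, +0.1095, 0)
  M1 = (+0.1095, +0.1095, 0)
  M2 = (+0.1095, -0.1095, 0)
  M3 = (-0.1095, -0.1095, 0)
Detected image corners:
  c0 = (280.581149, 240.810434) px
  c1 = (393.792342, 376.469103) px
  c2 = (476.895503, 177.184575) px
  c3 = (343.378196, 42.608562) px
Planar DLT: solve 8×8 A·h = b for H (H[2,2]=1):
  H  [+417.82281 -134.76945 +368.98105]
  H  [+537.13271 +1017.39060 +212.15986]
  H  [-0.38221 +0.52560 +1.00000]
B = K⁻¹H; ‖b₁‖=1.263207, ‖b₂‖=1.263207; λ = 2/(‖b₁‖+‖b₂‖) = 0.791636, sign → tz>0 ⇒ λ=+0.791636
r₁ = λ·B[:,0] = (+0.76545,+0.56793,-0.30257); r₂ = λ·B[:,1] = (-0.43000,+0.80123,+0.41608)
r₃ = r₁×r₂ = (+0.47873,-0.18838,+0.85751); SVD([r₁ r₂ r₃]) → R = UVᵀ:
  R  [+0.76545 -0.43000 +0.47873]
  R  [+0.56793 +0.80123 -0.18838]
  R  [-0.30257 +0.41608 +0.85751]
t = (+0.06722, -0.02851, +0.79164) m
tr R = 2.424194; θ = arccos((tr R − 1)/2) = 0.778316 rad = 44.594°
axis k = ((R−Rᵀ)₃₂, (R−Rᵀ)₁₃, (R−Rᵀ)₂₁) / (2 sinθ) = (+0.430481, +0.556417, +0.710694)
rvec = θ·k = (+0.335050, +0.433068, +0.553145)

rvec=(0.3351, 0.4331, 0.5531) tvec=(0.0672, -0.0285, 0.7916)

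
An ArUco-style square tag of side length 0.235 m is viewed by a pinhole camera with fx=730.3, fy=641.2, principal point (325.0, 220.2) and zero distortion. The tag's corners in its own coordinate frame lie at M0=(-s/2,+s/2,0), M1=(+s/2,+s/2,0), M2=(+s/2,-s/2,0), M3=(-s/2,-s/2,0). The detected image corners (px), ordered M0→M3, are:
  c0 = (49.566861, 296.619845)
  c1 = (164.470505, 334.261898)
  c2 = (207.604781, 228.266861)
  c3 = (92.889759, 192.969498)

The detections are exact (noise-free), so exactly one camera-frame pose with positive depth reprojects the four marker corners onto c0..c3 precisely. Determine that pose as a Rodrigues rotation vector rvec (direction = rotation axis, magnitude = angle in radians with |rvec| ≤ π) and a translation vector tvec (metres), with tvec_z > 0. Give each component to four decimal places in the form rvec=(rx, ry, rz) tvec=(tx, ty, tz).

rvec=(-0.0698, 0.1022, 0.3323) tvec=(-0.3667, 0.0900, 1.3606)

Intrinsics K: fx=730.3, fy=641.2, cx=325.0, cy=220.2
Marker side s = 0.235 m; corners in marker frame (Z=0):
  M0 = (-0.1175, +0.1175, 0)
  M1 = (+0.1175, +0.1175, 0)
  M2 = (+0.1175, -0.1175, 0)
  M3 = (-0.1175, -0.1175, 0)
Detected image corners:
  c0 = (49.566861, 296.619845) px
  c1 = (164.470505, 334.261898) px
  c2 = (207.604781, 228.266861) px
  c3 = (92.889759, 192.969498) px
Planar DLT: solve 8×8 A·h = b for H (H[2,2]=1):
  H  [+477.99961 -188.82654 +128.17600]
  H  [+133.59746 +436.04520 +262.62060]
  H  [-0.08201 -0.03787 +1.00000]
B = K⁻¹H; ‖b₁‖=0.734966, ‖b₂‖=0.734966; λ = 2/(‖b₁‖+‖b₂‖) = 1.360606, sign → tz>0 ⇒ λ=+1.360606
r₁ = λ·B[:,0] = (+0.94021,+0.32181,-0.11158); r₂ = λ·B[:,1] = (-0.32887,+0.94297,-0.05153)
r₃ = r₁×r₂ = (+0.08864,+0.08514,+0.99242); SVD([r₁ r₂ r₃]) → R = UVᵀ:
  R  [+0.94021 -0.32887 +0.08864]
  R  [+0.32181 +0.94297 +0.08514]
  R  [-0.11158 -0.05153 +0.99242]
t = (-0.36670, +0.09002, +1.36061) m
tr R = 2.875595; θ = arccos((tr R − 1)/2) = 0.354566 rad = 20.315°
axis k = ((R−Rᵀ)₃₂, (R−Rᵀ)₁₃, (R−Rᵀ)₂₁) / (2 sinθ) = (-0.196820, +0.288345, +0.937080)
rvec = θ·k = (-0.069786, +0.102237, +0.332257)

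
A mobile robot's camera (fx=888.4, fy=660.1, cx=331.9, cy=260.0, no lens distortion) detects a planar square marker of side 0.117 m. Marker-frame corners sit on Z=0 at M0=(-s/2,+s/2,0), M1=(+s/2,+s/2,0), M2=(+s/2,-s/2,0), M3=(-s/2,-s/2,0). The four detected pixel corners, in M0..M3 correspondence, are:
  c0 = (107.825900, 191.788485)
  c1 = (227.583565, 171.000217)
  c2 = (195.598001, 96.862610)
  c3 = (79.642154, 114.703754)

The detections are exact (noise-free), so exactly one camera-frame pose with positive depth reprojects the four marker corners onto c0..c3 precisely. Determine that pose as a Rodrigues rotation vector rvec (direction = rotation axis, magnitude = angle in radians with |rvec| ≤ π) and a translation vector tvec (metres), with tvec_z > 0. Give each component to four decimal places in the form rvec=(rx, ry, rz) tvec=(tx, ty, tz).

rvec=(-0.3320, -0.1731, -0.2943) tvec=(-0.1750, -0.1546, 0.8700)

Intrinsics K: fx=888.4, fy=660.1, cx=331.9, cy=260.0
Marker side s = 0.117 m; corners in marker frame (Z=0):
  M0 = (-0.0585, +0.0585, 0)
  M1 = (+0.0585, +0.0585, 0)
  M2 = (+0.0585, -0.0585, 0)
  M3 = (-0.0585, -0.0585, 0)
Detected image corners:
  c0 = (107.825900, 191.788485) px
  c1 = (227.583565, 171.000217) px
  c2 = (195.598001, 96.862610) px
  c3 = (79.642154, 114.703754) px
Planar DLT: solve 8×8 A·h = b for H (H[2,2]=1):
  H  [+1044.65175 +205.66686 +153.21459]
  H  [-129.42032 +597.43916 +142.70043]
  H  [+0.24663 -0.33866 +1.00000]
B = K⁻¹H; ‖b₁‖=1.149473, ‖b₂‖=1.149473; λ = 2/(‖b₁‖+‖b₂‖) = 0.869964, sign → tz>0 ⇒ λ=+0.869964
r₁ = λ·B[:,0] = (+0.94282,-0.25508,+0.21456); r₂ = λ·B[:,1] = (+0.31147,+0.90343,-0.29463)
r₃ = r₁×r₂ = (-0.11869,+0.34461,+0.93121); SVD([r₁ r₂ r₃]) → R = UVᵀ:
  R  [+0.94282 +0.31147 -0.11869]
  R  [-0.25508 +0.90343 +0.34461]
  R  [+0.21456 -0.29463 +0.93121]
t = (-0.17498, -0.15459, +0.86996) m
tr R = 2.777458; θ = arccos((tr R − 1)/2) = 0.476231 rad = 27.286°
axis k = ((R−Rᵀ)₃₂, (R−Rᵀ)₁₃, (R−Rᵀ)₂₁) / (2 sinθ) = (-0.697193, -0.363460, -0.617916)
rvec = θ·k = (-0.332025, -0.173091, -0.294271)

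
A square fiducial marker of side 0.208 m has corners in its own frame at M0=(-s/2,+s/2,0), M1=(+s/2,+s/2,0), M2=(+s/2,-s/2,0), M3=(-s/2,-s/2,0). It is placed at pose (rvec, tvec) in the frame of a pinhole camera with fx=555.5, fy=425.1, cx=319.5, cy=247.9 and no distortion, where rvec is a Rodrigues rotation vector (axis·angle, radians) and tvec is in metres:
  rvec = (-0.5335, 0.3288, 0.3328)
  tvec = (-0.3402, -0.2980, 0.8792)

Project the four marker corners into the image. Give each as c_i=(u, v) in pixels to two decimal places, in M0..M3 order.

c0=(18.34, 132.75) c1=(118.13, 145.74) c2=(189.75, 75.23) c3=(93.39, 69.34)

Intrinsics K: fx=555.5, fy=425.1, cx=319.5, cy=247.9
Marker side s = 0.208 m; corners in marker frame (Z=0):
  M0 = (-0.1040, +0.1040, 0)
  M1 = (+0.1040, +0.1040, 0)
  M2 = (+0.1040, -0.1040, 0)
  M3 = (-0.1040, -0.1040, 0)
rvec = (-0.5335, 0.3288, 0.3328), |rvec| = θ = 0.70957 rad = 40.655°
Rodrigues: sinθ=0.65151, 1−cosθ=0.24136; R = I + sinθ·[k]× + (1−cosθ)·[k]×²:
    [+0.89508 -0.38966 +0.21678]
    [+0.22148 +0.81047 +0.54230]
    [-0.38701 -0.43739 +0.81174]
t = (-0.3402, -0.2980, 0.8792) m
M0: Pc = R·M0+t = (-0.47381, -0.23675, +0.87396); u = 555.5·(-0.47381)/0.87396 + 319.5 = 18.3386, v = 425.1·(-0.23675)/0.87396 + 247.9 = 132.7456
M1: Pc = R·M1+t = (-0.28764, -0.19068, +0.79346); u = 555.5·(-0.28764)/0.79346 + 319.5 = 118.1274, v = 425.1·(-0.19068)/0.79346 + 247.9 = 145.7439
M2: Pc = R·M2+t = (-0.20659, -0.35925, +0.88444); u = 555.5·(-0.20659)/0.88444 + 319.5 = 189.7465, v = 425.1·(-0.35925)/0.88444 + 247.9 = 75.2266
M3: Pc = R·M3+t = (-0.39276, -0.40532, +0.96494); u = 555.5·(-0.39276)/0.96494 + 319.5 = 93.3915, v = 425.1·(-0.40532)/0.96494 + 247.9 = 69.3365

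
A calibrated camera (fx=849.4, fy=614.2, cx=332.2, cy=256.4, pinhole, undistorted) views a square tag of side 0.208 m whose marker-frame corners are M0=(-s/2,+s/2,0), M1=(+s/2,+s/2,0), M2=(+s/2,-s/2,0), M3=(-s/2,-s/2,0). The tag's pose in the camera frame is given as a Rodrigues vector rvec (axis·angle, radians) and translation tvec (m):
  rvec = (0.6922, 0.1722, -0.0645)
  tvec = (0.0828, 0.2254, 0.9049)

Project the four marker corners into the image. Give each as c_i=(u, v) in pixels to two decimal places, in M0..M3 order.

Intrinsics K: fx=849.4, fy=614.2, cx=332.2, cy=256.4
Marker side s = 0.208 m; corners in marker frame (Z=0):
  M0 = (-0.1040, +0.1040, 0)
  M1 = (+0.1040, +0.1040, 0)
  M2 = (+0.1040, -0.1040, 0)
  M3 = (-0.1040, -0.1040, 0)
rvec = (0.6922, 0.1722, -0.0645), |rvec| = θ = 0.71621 rad = 41.036°
Rodrigues: sinθ=0.65653, 1−cosθ=0.24570; R = I + sinθ·[k]× + (1−cosθ)·[k]×²:
    [+0.98380 +0.11622 +0.13647]
    [-0.00203 +0.76850 -0.63984]
    [-0.17924 +0.62920 +0.75629]
t = (0.0828, 0.2254, 0.9049) m
M0: Pc = R·M0+t = (-0.00743, +0.30554, +0.98898); u = 849.4·(-0.00743)/0.98898 + 332.2 = 325.8197, v = 614.2·(+0.30554)/0.98898 + 256.4 = 446.1516
M1: Pc = R·M1+t = (+0.19720, +0.30511, +0.95170); u = 849.4·(+0.19720)/0.95170 + 332.2 = 508.2054, v = 614.2·(+0.30511)/0.95170 + 256.4 = 453.3121
M2: Pc = R·M2+t = (+0.17303, +0.14526, +0.82082); u = 849.4·(+0.17303)/0.82082 + 332.2 = 511.2529, v = 614.2·(+0.14526)/0.82082 + 256.4 = 365.0975
M3: Pc = R·M3+t = (-0.03160, +0.14569, +0.85810); u = 849.4·(-0.03160)/0.85810 + 332.2 = 300.9181, v = 614.2·(+0.14569)/0.85810 + 256.4 = 360.6775

c0=(325.82, 446.15) c1=(508.21, 453.31) c2=(511.25, 365.10) c3=(300.92, 360.68)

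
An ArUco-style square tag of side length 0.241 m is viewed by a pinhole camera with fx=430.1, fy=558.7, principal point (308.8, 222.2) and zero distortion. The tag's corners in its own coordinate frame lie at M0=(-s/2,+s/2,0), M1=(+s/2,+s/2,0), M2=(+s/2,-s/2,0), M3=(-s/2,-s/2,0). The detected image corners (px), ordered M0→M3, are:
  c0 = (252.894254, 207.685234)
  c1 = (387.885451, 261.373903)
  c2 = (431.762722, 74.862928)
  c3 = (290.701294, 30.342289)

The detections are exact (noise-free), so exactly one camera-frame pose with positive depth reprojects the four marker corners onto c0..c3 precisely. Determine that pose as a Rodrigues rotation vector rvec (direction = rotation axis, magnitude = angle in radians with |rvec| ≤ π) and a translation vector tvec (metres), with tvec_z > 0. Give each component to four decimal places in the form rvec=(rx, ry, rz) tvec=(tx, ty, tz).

Intrinsics K: fx=430.1, fy=558.7, cx=308.8, cy=222.2
Marker side s = 0.241 m; corners in marker frame (Z=0):
  M0 = (-0.1205, +0.1205, 0)
  M1 = (+0.1205, +0.1205, 0)
  M2 = (+0.1205, -0.1205, 0)
  M3 = (-0.1205, -0.1205, 0)
Detected image corners:
  c0 = (252.894254, 207.685234) px
  c1 = (387.885451, 261.373903) px
  c2 = (431.762722, 74.862928) px
  c3 = (290.701294, 30.342289) px
Planar DLT: solve 8×8 A·h = b for H (H[2,2]=1):
  H  [+491.01460 -131.04124 +338.54646]
  H  [+169.66148 +770.37020 +144.08250]
  H  [-0.23925 +0.11169 +1.00000]
B = K⁻¹H; ‖b₁‖=1.393317, ‖b₂‖=1.393317; λ = 2/(‖b₁‖+‖b₂‖) = 0.717712, sign → tz>0 ⇒ λ=+0.717712
r₁ = λ·B[:,0] = (+0.94265,+0.28624,-0.17171); r₂ = λ·B[:,1] = (-0.27622,+0.95774,+0.08016)
r₃ = r₁×r₂ = (+0.18740,-0.02813,+0.98188); SVD([r₁ r₂ r₃]) → R = UVᵀ:
  R  [+0.94265 -0.27622 +0.18740]
  R  [+0.28624 +0.95774 -0.02813]
  R  [-0.17171 +0.08016 +0.98188]
t = (+0.04964, -0.10035, +0.71771) m
tr R = 2.882271; θ = arccos((tr R − 1)/2) = 0.344823 rad = 19.757°
axis k = ((R−Rᵀ)₃₂, (R−Rᵀ)₁₃, (R−Rᵀ)₂₁) / (2 sinθ) = (+0.160184, +0.531189, +0.831973)
rvec = θ·k = (+0.055235, +0.183166, +0.286884)

rvec=(0.0552, 0.1832, 0.2869) tvec=(0.0496, -0.1004, 0.7177)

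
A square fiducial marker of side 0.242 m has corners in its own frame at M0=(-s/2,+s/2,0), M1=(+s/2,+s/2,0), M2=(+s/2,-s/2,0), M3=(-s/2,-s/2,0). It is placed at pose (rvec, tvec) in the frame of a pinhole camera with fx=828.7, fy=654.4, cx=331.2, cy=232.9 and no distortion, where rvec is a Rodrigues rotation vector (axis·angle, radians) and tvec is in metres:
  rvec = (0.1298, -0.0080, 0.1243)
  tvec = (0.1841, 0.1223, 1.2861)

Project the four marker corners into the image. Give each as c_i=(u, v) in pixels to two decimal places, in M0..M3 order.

Intrinsics K: fx=828.7, fy=654.4, cx=331.2, cy=232.9
Marker side s = 0.242 m; corners in marker frame (Z=0):
  M0 = (-0.1210, +0.1210, 0)
  M1 = (+0.1210, +0.1210, 0)
  M2 = (+0.1210, -0.1210, 0)
  M3 = (-0.1210, -0.1210, 0)
rvec = (0.1298, -0.0080, 0.1243), |rvec| = θ = 0.17990 rad = 10.307°
Rodrigues: sinθ=0.17893, 1−cosθ=0.01614; R = I + sinθ·[k]× + (1−cosθ)·[k]×²:
    [+0.99226 -0.12415 +0.00009]
    [+0.12311 +0.98389 -0.12960]
    [+0.01600 +0.12861 +0.99157]
t = (0.1841, 0.1223, 1.2861) m
M0: Pc = R·M0+t = (+0.04901, +0.22645, +1.29972); u = 828.7·(+0.04901)/1.29972 + 331.2 = 362.4512, v = 654.4·(+0.22645)/1.29972 + 232.9 = 346.9179
M1: Pc = R·M1+t = (+0.28914, +0.25625, +1.30360); u = 828.7·(+0.28914)/1.30360 + 331.2 = 515.0082, v = 654.4·(+0.25625)/1.30360 + 232.9 = 361.5353
M2: Pc = R·M2+t = (+0.31919, +0.01815, +1.27248); u = 828.7·(+0.31919)/1.27248 + 331.2 = 539.0700, v = 654.4·(+0.01815)/1.27248 + 232.9 = 242.2317
M3: Pc = R·M3+t = (+0.07906, -0.01165, +1.26860); u = 828.7·(+0.07906)/1.26860 + 331.2 = 382.8438, v = 654.4·(-0.01165)/1.26860 + 232.9 = 226.8915

c0=(362.45, 346.92) c1=(515.01, 361.54) c2=(539.07, 242.23) c3=(382.84, 226.89)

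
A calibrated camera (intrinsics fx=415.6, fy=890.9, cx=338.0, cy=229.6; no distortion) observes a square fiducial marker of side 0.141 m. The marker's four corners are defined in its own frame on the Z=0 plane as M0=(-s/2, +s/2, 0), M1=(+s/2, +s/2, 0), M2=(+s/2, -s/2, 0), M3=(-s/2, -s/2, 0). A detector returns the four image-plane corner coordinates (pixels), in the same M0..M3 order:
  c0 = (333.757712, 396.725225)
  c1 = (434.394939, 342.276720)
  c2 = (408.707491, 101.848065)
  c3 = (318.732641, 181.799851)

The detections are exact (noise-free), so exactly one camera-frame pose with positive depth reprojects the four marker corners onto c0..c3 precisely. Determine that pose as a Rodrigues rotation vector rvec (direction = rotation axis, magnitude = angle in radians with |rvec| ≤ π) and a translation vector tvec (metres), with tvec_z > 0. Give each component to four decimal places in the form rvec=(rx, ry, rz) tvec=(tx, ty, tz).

rvec=(-0.2595, 0.5827, -0.2438) tvec=(0.0407, 0.0139, 0.5251)

Intrinsics K: fx=415.6, fy=890.9, cx=338.0, cy=229.6
Marker side s = 0.141 m; corners in marker frame (Z=0):
  M0 = (-0.0705, +0.0705, 0)
  M1 = (+0.0705, +0.0705, 0)
  M2 = (+0.0705, -0.0705, 0)
  M3 = (-0.0705, -0.0705, 0)
Detected image corners:
  c0 = (333.757712, 396.725225) px
  c1 = (434.394939, 342.276720) px
  c2 = (408.707491, 101.848065) px
  c3 = (318.732641, 181.799851) px
Planar DLT: solve 8×8 A·h = b for H (H[2,2]=1):
  H  [+312.57324 -77.60016 +370.22639]
  H  [-727.72246 +1458.54666 +253.24540]
  H  [-0.96762 -0.58677 +1.00000]
B = K⁻¹H; ‖b₁‖=1.904465, ‖b₂‖=1.904465; λ = 2/(‖b₁‖+‖b₂‖) = 0.525082, sign → tz>0 ⇒ λ=+0.525082
r₁ = λ·B[:,0] = (+0.80813,-0.29797,-0.50808); r₂ = λ·B[:,1] = (+0.15253,+0.93905,-0.30810)
r₃ = r₁×r₂ = (+0.56892,+0.17149,+0.80432); SVD([r₁ r₂ r₃]) → R = UVᵀ:
  R  [+0.80813 +0.15253 +0.56892]
  R  [-0.29797 +0.93905 +0.17149]
  R  [-0.50808 -0.30810 +0.80432]
t = (+0.04072, +0.01394, +0.52508) m
tr R = 2.551492; θ = arccos((tr R − 1)/2) = 0.682900 rad = 39.127°
axis k = ((R−Rᵀ)₃₂, (R−Rᵀ)₁₃, (R−Rᵀ)₂₁) / (2 sinθ) = (-0.379995, +0.853343, -0.356945)
rvec = θ·k = (-0.259499, +0.582748, -0.243758)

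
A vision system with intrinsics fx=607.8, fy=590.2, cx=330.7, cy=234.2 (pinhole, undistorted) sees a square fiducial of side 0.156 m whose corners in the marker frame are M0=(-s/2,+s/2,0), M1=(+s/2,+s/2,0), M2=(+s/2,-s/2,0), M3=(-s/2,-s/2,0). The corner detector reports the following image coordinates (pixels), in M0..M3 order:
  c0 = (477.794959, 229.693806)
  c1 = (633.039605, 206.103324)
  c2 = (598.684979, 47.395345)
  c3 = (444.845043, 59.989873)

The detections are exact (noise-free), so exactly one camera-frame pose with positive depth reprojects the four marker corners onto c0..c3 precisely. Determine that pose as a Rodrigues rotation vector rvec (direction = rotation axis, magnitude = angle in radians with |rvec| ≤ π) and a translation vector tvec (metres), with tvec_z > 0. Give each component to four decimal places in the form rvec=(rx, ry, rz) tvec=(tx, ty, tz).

Intrinsics K: fx=607.8, fy=590.2, cx=330.7, cy=234.2
Marker side s = 0.156 m; corners in marker frame (Z=0):
  M0 = (-0.0780, +0.0780, 0)
  M1 = (+0.0780, +0.0780, 0)
  M2 = (+0.0780, -0.0780, 0)
  M3 = (-0.0780, -0.0780, 0)
Detected image corners:
  c0 = (477.794959, 229.693806) px
  c1 = (633.039605, 206.103324) px
  c2 = (598.684979, 47.395345) px
  c3 = (444.845043, 59.989873) px
Planar DLT: solve 8×8 A·h = b for H (H[2,2]=1):
  H  [+1213.00512 +136.05428 +540.88547]
  H  [-59.49592 +1031.34445 +134.55525]
  H  [+0.41293 -0.14818 +1.00000]
B = K⁻¹H; ‖b₁‖=1.837717, ‖b₂‖=1.837717; λ = 2/(‖b₁‖+‖b₂‖) = 0.544153, sign → tz>0 ⇒ λ=+0.544153
r₁ = λ·B[:,0] = (+0.96373,-0.14402,+0.22470); r₂ = λ·B[:,1] = (+0.16568,+0.98288,-0.08063)
r₃ = r₁×r₂ = (-0.20924,+0.11494,+0.97109); SVD([r₁ r₂ r₃]) → R = UVᵀ:
  R  [+0.96373 +0.16568 -0.20924]
  R  [-0.14402 +0.98288 +0.11494]
  R  [+0.22470 -0.08063 +0.97109]
t = (+0.18818, -0.09187, +0.54415) m
tr R = 2.917691; θ = arccos((tr R − 1)/2) = 0.287889 rad = 16.495°
axis k = ((R−Rᵀ)₃₂, (R−Rᵀ)₁₃, (R−Rᵀ)₂₁) / (2 sinθ) = (-0.344404, -0.764164, -0.545379)
rvec = θ·k = (-0.099150, -0.219994, -0.157009)

rvec=(-0.0992, -0.2200, -0.1570) tvec=(0.1882, -0.0919, 0.5442)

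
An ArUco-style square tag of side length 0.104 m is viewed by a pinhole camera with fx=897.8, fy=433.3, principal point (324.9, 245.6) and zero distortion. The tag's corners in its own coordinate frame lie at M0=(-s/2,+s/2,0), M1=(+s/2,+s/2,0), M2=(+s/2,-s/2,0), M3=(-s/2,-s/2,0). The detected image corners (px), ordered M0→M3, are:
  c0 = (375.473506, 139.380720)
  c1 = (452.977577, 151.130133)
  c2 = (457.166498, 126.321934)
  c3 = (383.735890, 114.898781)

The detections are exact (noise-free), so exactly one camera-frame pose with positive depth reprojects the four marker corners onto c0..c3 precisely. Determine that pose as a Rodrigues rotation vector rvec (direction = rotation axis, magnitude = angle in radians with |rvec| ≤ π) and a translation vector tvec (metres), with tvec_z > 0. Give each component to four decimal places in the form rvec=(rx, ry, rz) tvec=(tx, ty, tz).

rvec=(-0.6201, -0.2128, 0.2192) tvec=(0.1204, -0.3039, 1.1659)

Intrinsics K: fx=897.8, fy=433.3, cx=324.9, cy=245.6
Marker side s = 0.104 m; corners in marker frame (Z=0):
  M0 = (-0.0520, +0.0520, 0)
  M1 = (+0.0520, +0.0520, 0)
  M2 = (+0.0520, -0.0520, 0)
  M3 = (-0.0520, -0.0520, 0)
Detected image corners:
  c0 = (375.473506, 139.380720) px
  c1 = (452.977577, 151.130133) px
  c2 = (457.166498, 126.321934) px
  c3 = (383.735890, 114.898781) px
Planar DLT: solve 8×8 A·h = b for H (H[2,2]=1):
  H  [+772.01576 -272.48030 +417.64132]
  H  [+126.29981 +169.22021 +132.64011]
  H  [+0.11235 -0.50974 +1.00000]
B = K⁻¹H; ‖b₁‖=0.857712, ‖b₂‖=0.857712; λ = 2/(‖b₁‖+‖b₂‖) = 1.165892, sign → tz>0 ⇒ λ=+1.165892
r₁ = λ·B[:,0] = (+0.95515,+0.26559,+0.13099); r₂ = λ·B[:,1] = (-0.13878,+0.79218,-0.59430)
r₃ = r₁×r₂ = (-0.26161,+0.54946,+0.79351); SVD([r₁ r₂ r₃]) → R = UVᵀ:
  R  [+0.95515 -0.13878 -0.26161]
  R  [+0.26559 +0.79218 +0.54946]
  R  [+0.13099 -0.59430 +0.79351]
t = (+0.12043, -0.30394, +1.16589) m
tr R = 2.540833; θ = arccos((tr R − 1)/2) = 0.691302 rad = 39.609°
axis k = ((R−Rᵀ)₃₂, (R−Rᵀ)₁₃, (R−Rᵀ)₂₁) / (2 sinθ) = (-0.897009, -0.307896, +0.317134)
rvec = θ·k = (-0.620105, -0.212849, +0.219235)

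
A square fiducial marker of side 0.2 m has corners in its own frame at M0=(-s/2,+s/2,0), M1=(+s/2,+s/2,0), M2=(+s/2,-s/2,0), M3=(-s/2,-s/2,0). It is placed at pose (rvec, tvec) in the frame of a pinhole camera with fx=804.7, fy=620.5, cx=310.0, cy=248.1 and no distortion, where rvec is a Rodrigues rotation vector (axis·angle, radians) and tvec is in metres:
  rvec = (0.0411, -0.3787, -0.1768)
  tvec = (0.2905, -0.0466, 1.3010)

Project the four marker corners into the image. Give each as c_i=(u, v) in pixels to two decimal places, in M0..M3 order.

c0=(446.35, 282.11) c1=(548.35, 263.72) c2=(531.12, 172.10) c3=(426.94, 185.40)

Intrinsics K: fx=804.7, fy=620.5, cx=310.0, cy=248.1
Marker side s = 0.2 m; corners in marker frame (Z=0):
  M0 = (-0.1000, +0.1000, 0)
  M1 = (+0.1000, +0.1000, 0)
  M2 = (+0.1000, -0.1000, 0)
  M3 = (-0.1000, -0.1000, 0)
rvec = (0.0411, -0.3787, -0.1768), |rvec| = θ = 0.41995 rad = 24.062°
Rodrigues: sinθ=0.40772, 1−cosθ=0.08689; R = I + sinθ·[k]× + (1−cosθ)·[k]×²:
    [+0.91394 +0.16398 -0.37125]
    [-0.17932 +0.98377 -0.00691]
    [+0.36409 +0.07289 +0.92851]
t = (0.2905, -0.0466, 1.3010) m
M0: Pc = R·M0+t = (+0.21550, +0.06971, +1.27188); u = 804.7·(+0.21550)/1.27188 + 310.0 = 446.3462, v = 620.5·(+0.06971)/1.27188 + 248.1 = 282.1080
M1: Pc = R·M1+t = (+0.39829, +0.03384, +1.34470); u = 804.7·(+0.39829)/1.34470 + 310.0 = 548.3477, v = 620.5·(+0.03384)/1.34470 + 248.1 = 263.7175
M2: Pc = R·M2+t = (+0.36550, -0.16291, +1.33012); u = 804.7·(+0.36550)/1.33012 + 310.0 = 531.1189, v = 620.5·(-0.16291)/1.33012 + 248.1 = 172.1033
M3: Pc = R·M3+t = (+0.18271, -0.12704, +1.25730); u = 804.7·(+0.18271)/1.25730 + 310.0 = 426.9370, v = 620.5·(-0.12704)/1.25730 + 248.1 = 185.4012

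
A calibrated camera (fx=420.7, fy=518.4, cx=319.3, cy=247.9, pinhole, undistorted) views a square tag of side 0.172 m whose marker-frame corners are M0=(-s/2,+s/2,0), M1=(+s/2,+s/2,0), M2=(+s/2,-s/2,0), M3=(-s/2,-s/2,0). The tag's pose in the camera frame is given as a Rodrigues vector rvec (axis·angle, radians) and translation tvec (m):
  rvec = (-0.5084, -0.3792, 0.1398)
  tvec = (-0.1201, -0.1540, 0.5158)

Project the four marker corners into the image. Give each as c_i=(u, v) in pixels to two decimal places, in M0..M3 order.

c0=(128.05, 133.00) c1=(282.24, 185.37) c2=(292.25, 62.82) c3=(164.00, 6.25)

Intrinsics K: fx=420.7, fy=518.4, cx=319.3, cy=247.9
Marker side s = 0.172 m; corners in marker frame (Z=0):
  M0 = (-0.0860, +0.0860, 0)
  M1 = (+0.0860, +0.0860, 0)
  M2 = (+0.0860, -0.0860, 0)
  M3 = (-0.0860, -0.0860, 0)
rvec = (-0.5084, -0.3792, 0.1398), |rvec| = θ = 0.64947 rad = 37.212°
Rodrigues: sinθ=0.60476, 1−cosθ=0.20359; R = I + sinθ·[k]× + (1−cosθ)·[k]×²:
    [+0.92116 -0.03713 -0.38740]
    [+0.22323 +0.86581 +0.44782]
    [+0.31879 -0.49899 +0.80584]
t = (-0.1201, -0.1540, 0.5158) m
M0: Pc = R·M0+t = (-0.20251, -0.09874, +0.44547); u = 420.7·(-0.20251)/0.44547 + 319.3 = 128.0480, v = 518.4·(-0.09874)/0.44547 + 247.9 = 132.9973
M1: Pc = R·M1+t = (-0.04407, -0.06034, +0.50030); u = 420.7·(-0.04407)/0.50030 + 319.3 = 282.2396, v = 518.4·(-0.06034)/0.50030 + 247.9 = 185.3747
M2: Pc = R·M2+t = (-0.03769, -0.20926, +0.58613); u = 420.7·(-0.03769)/0.58613 + 319.3 = 292.2496, v = 518.4·(-0.20926)/0.58613 + 247.9 = 62.8190
M3: Pc = R·M3+t = (-0.19613, -0.24766, +0.53130); u = 420.7·(-0.19613)/0.53130 + 319.3 = 163.9995, v = 518.4·(-0.24766)/0.53130 + 247.9 = 6.2545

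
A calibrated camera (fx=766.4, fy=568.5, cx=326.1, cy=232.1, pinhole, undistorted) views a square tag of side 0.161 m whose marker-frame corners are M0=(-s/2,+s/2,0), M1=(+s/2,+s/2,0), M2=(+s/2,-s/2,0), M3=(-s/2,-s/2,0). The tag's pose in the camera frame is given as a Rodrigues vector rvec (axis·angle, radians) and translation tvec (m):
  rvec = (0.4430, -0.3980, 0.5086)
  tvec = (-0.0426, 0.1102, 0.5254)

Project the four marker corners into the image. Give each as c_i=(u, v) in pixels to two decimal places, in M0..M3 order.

Intrinsics K: fx=766.4, fy=568.5, cx=326.1, cy=232.1
Marker side s = 0.161 m; corners in marker frame (Z=0):
  M0 = (-0.0805, +0.0805, 0)
  M1 = (+0.0805, +0.0805, 0)
  M2 = (+0.0805, -0.0805, 0)
  M3 = (-0.0805, -0.0805, 0)
rvec = (0.4430, -0.3980, 0.5086), |rvec| = θ = 0.78315 rad = 44.871°
Rodrigues: sinθ=0.70552, 1−cosθ=0.29131; R = I + sinθ·[k]× + (1−cosθ)·[k]×²:
    [+0.80190 -0.54192 -0.25153]
    [+0.37444 +0.78393 -0.49523]
    [+0.46556 +0.30294 +0.83155]
t = (-0.0426, 0.1102, 0.5254) m
M0: Pc = R·M0+t = (-0.15078, +0.14316, +0.51231); u = 766.4·(-0.15078)/0.51231 + 326.1 = 100.5402, v = 568.5·(+0.14316)/0.51231 + 232.1 = 390.9663
M1: Pc = R·M1+t = (-0.02167, +0.20345, +0.58726); u = 766.4·(-0.02167)/0.58726 + 326.1 = 297.8178, v = 568.5·(+0.20345)/0.58726 + 232.1 = 429.0480
M2: Pc = R·M2+t = (+0.06558, +0.07724, +0.53849); u = 766.4·(+0.06558)/0.53849 + 326.1 = 419.4333, v = 568.5·(+0.07724)/0.53849 + 232.1 = 313.6403
M3: Pc = R·M3+t = (-0.06353, +0.01695, +0.46354); u = 766.4·(-0.06353)/0.46354 + 326.1 = 221.0635, v = 568.5·(+0.01695)/0.46354 + 232.1 = 252.8899

c0=(100.54, 390.97) c1=(297.82, 429.05) c2=(419.43, 313.64) c3=(221.06, 252.89)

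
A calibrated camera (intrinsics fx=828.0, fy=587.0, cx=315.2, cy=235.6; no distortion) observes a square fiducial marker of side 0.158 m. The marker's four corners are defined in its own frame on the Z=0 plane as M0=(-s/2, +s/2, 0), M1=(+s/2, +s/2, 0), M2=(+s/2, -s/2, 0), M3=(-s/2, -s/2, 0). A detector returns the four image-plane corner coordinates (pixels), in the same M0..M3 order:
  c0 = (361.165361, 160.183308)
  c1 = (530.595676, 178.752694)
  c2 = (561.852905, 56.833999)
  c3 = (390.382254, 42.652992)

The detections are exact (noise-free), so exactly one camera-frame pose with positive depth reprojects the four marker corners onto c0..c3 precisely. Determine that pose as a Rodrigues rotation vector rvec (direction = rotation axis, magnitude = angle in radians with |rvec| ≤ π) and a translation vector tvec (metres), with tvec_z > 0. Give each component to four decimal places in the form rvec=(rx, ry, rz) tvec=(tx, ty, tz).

Intrinsics K: fx=828.0, fy=587.0, cx=315.2, cy=235.6
Marker side s = 0.158 m; corners in marker frame (Z=0):
  M0 = (-0.0790, +0.0790, 0)
  M1 = (+0.0790, +0.0790, 0)
  M2 = (+0.0790, -0.0790, 0)
  M3 = (-0.0790, -0.0790, 0)
Detected image corners:
  c0 = (361.165361, 160.183308) px
  c1 = (530.595676, 178.752694) px
  c2 = (561.852905, 56.833999) px
  c3 = (390.382254, 42.652992) px
Planar DLT: solve 8×8 A·h = b for H (H[2,2]=1):
  H  [+969.70700 -175.67690 +459.36566]
  H  [+77.74390 +761.19381 +109.61249]
  H  [-0.23661 +0.03379 +1.00000]
B = K⁻¹H; ‖b₁‖=1.303212, ‖b₂‖=1.303212; λ = 2/(‖b₁‖+‖b₂‖) = 0.767335, sign → tz>0 ⇒ λ=+0.767335
r₁ = λ·B[:,0] = (+0.96777,+0.17450,-0.18156); r₂ = λ·B[:,1] = (-0.17268,+0.98464,+0.02593)
r₃ = r₁×r₂ = (+0.18329,+0.00626,+0.98304); SVD([r₁ r₂ r₃]) → R = UVᵀ:
  R  [+0.96777 -0.17268 +0.18329]
  R  [+0.17450 +0.98464 +0.00626]
  R  [-0.18156 +0.02593 +0.98304]
t = (+0.13360, -0.16469, +0.76733) m
tr R = 2.935450; θ = arccos((tr R − 1)/2) = 0.254755 rad = 14.596°
axis k = ((R−Rᵀ)₃₂, (R−Rᵀ)₁₃, (R−Rᵀ)₂₁) / (2 sinθ) = (+0.039021, +0.723887, +0.688814)
rvec = θ·k = (+0.009941, +0.184414, +0.175479)

rvec=(0.0099, 0.1844, 0.1755) tvec=(0.1336, -0.1647, 0.7673)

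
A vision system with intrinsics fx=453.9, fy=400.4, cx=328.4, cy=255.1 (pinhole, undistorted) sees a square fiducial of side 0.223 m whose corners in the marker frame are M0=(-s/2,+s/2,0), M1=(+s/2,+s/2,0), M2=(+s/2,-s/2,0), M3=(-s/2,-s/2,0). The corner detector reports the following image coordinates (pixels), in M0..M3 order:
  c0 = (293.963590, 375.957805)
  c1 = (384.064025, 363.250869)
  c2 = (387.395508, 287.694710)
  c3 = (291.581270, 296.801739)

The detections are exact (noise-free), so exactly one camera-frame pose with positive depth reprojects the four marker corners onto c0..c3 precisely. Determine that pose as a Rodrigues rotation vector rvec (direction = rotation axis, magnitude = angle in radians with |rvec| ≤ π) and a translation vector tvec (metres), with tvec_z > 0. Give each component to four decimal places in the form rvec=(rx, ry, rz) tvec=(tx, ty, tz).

Intrinsics K: fx=453.9, fy=400.4, cx=328.4, cy=255.1
Marker side s = 0.223 m; corners in marker frame (Z=0):
  M0 = (-0.1115, +0.1115, 0)
  M1 = (+0.1115, +0.1115, 0)
  M2 = (+0.1115, -0.1115, 0)
  M3 = (-0.1115, -0.1115, 0)
Detected image corners:
  c0 = (293.963590, 375.957805) px
  c1 = (384.064025, 363.250869) px
  c2 = (387.395508, 287.694710) px
  c3 = (291.581270, 296.801739) px
Planar DLT: solve 8×8 A·h = b for H (H[2,2]=1):
  H  [+500.49534 +91.45702 +340.52759]
  H  [+32.82011 +438.29935 +331.96981]
  H  [+0.24773 +0.27690 +1.00000]
B = K⁻¹H; ‖b₁‖=0.959080, ‖b₂‖=0.959080; λ = 2/(‖b₁‖+‖b₂‖) = 1.042666, sign → tz>0 ⇒ λ=+1.042666
r₁ = λ·B[:,0] = (+0.96282,-0.07910,+0.25830); r₂ = λ·B[:,1] = (+0.00120,+0.95741,+0.28872)
r₃ = r₁×r₂ = (-0.27013,-0.27767,+0.92191); SVD([r₁ r₂ r₃]) → R = UVᵀ:
  R  [+0.96282 +0.00120 -0.27013]
  R  [-0.07910 +0.95741 -0.27767]
  R  [+0.25830 +0.28872 +0.92191]
t = (+0.02786, +0.20017, +1.04267) m
tr R = 2.842150; θ = arccos((tr R − 1)/2) = 0.399964 rad = 22.916°
axis k = ((R−Rᵀ)₃₂, (R−Rᵀ)₁₃, (R−Rᵀ)₂₁) / (2 sinθ) = (+0.727285, -0.678547, -0.103111)
rvec = θ·k = (+0.290887, -0.271394, -0.041241)

rvec=(0.2909, -0.2714, -0.0412) tvec=(0.0279, 0.2002, 1.0427)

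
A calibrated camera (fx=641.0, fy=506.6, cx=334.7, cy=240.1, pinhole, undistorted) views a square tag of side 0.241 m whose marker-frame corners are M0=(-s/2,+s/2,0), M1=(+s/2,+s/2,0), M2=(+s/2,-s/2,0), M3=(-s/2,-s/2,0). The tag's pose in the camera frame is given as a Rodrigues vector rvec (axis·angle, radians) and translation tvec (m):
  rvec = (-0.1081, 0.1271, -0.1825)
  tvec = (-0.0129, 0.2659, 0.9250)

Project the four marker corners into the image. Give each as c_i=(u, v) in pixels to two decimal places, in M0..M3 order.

c0=(258.80, 462.69) c1=(424.47, 444.11) c2=(392.68, 308.81) c3=(232.91, 330.81)

Intrinsics K: fx=641.0, fy=506.6, cx=334.7, cy=240.1
Marker side s = 0.241 m; corners in marker frame (Z=0):
  M0 = (-0.1205, +0.1205, 0)
  M1 = (+0.1205, +0.1205, 0)
  M2 = (+0.1205, -0.1205, 0)
  M3 = (-0.1205, -0.1205, 0)
rvec = (-0.1081, 0.1271, -0.1825), |rvec| = θ = 0.24728 rad = 14.168°
Rodrigues: sinθ=0.24477, 1−cosθ=0.03042; R = I + sinθ·[k]× + (1−cosθ)·[k]×²:
    [+0.97540 +0.17381 +0.13562]
    [-0.18748 +0.97762 +0.09546]
    [-0.11599 -0.11854 +0.98615]
t = (-0.0129, 0.2659, 0.9250) m
M0: Pc = R·M0+t = (-0.10949, +0.40629, +0.92469); u = 641.0·(-0.10949)/0.92469 + 334.7 = 258.8006, v = 506.6·(+0.40629)/0.92469 + 240.1 = 462.6914
M1: Pc = R·M1+t = (+0.12558, +0.36111, +0.89674); u = 641.0·(+0.12558)/0.89674 + 334.7 = 424.4657, v = 506.6·(+0.36111)/0.89674 + 240.1 = 444.1050
M2: Pc = R·M2+t = (+0.08369, +0.12551, +0.92531); u = 641.0·(+0.08369)/0.92531 + 334.7 = 392.6763, v = 506.6·(+0.12551)/0.92531 + 240.1 = 308.8136
M3: Pc = R·M3+t = (-0.15138, +0.17069, +0.95326); u = 641.0·(-0.15138)/0.95326 + 334.7 = 232.9082, v = 506.6·(+0.17069)/0.95326 + 240.1 = 330.8104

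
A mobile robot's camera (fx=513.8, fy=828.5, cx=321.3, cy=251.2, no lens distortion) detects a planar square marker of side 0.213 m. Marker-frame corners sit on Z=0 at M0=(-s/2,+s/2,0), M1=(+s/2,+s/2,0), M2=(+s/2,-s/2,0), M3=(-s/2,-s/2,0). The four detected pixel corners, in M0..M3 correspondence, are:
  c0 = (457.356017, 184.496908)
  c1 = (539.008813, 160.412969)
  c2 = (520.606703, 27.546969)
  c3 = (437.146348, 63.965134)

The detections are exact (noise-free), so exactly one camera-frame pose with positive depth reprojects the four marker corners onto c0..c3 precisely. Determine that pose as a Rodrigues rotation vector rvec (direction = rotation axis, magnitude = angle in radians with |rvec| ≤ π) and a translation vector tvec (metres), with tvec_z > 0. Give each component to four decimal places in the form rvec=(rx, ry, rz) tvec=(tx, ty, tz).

rvec=(0.3579, 0.5467, -0.2474) tvec=(0.4295, -0.2253, 1.3323)

Intrinsics K: fx=513.8, fy=828.5, cx=321.3, cy=251.2
Marker side s = 0.213 m; corners in marker frame (Z=0):
  M0 = (-0.1065, +0.1065, 0)
  M1 = (+0.1065, +0.1065, 0)
  M2 = (+0.1065, -0.1065, 0)
  M3 = (-0.1065, -0.1065, 0)
Detected image corners:
  c0 = (457.356017, 184.496908) px
  c1 = (539.008813, 160.412969) px
  c2 = (520.606703, 27.546969) px
  c3 = (437.146348, 63.965134) px
Planar DLT: solve 8×8 A·h = b for H (H[2,2]=1):
  H  [+187.38310 +187.83760 +486.93283]
  H  [-186.10434 +615.23403 +111.10515]
  H  [-0.40963 +0.19858 +1.00000]
B = K⁻¹H; ‖b₁‖=0.750566, ‖b₂‖=0.750566; λ = 2/(‖b₁‖+‖b₂‖) = 1.332328, sign → tz>0 ⇒ λ=+1.332328
r₁ = λ·B[:,0] = (+0.82719,-0.13380,-0.54576); r₂ = λ·B[:,1] = (+0.32163,+0.90915,+0.26458)
r₃ = r₁×r₂ = (+0.46078,-0.39439,+0.79507); SVD([r₁ r₂ r₃]) → R = UVᵀ:
  R  [+0.82719 +0.32163 +0.46078]
  R  [-0.13380 +0.90915 -0.39439]
  R  [-0.54576 +0.26458 +0.79507]
t = (+0.42950, -0.22529, +1.33233) m
tr R = 2.531411; θ = arccos((tr R − 1)/2) = 0.698659 rad = 40.030°
axis k = ((R−Rᵀ)₃₂, (R−Rᵀ)₁₃, (R−Rᵀ)₂₁) / (2 sinθ) = (+0.512265, +0.782458, -0.354039)
rvec = θ·k = (+0.357899, +0.546671, -0.247353)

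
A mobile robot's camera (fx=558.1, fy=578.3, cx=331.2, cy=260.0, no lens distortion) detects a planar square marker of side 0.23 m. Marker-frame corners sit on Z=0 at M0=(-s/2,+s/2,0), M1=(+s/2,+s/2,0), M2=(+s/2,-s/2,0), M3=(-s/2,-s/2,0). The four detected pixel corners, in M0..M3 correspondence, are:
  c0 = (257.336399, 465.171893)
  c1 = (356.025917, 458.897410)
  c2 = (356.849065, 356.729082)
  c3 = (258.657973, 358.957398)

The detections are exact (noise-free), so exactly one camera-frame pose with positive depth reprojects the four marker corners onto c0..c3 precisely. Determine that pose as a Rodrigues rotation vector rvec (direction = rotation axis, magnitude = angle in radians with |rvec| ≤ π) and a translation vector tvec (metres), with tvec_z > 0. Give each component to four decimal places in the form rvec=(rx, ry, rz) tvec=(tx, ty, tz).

rvec=(-0.0248, -0.2178, 0.0124) tvec=(-0.0530, 0.3329, 1.2852)

Intrinsics K: fx=558.1, fy=578.3, cx=331.2, cy=260.0
Marker side s = 0.23 m; corners in marker frame (Z=0):
  M0 = (-0.1150, +0.1150, 0)
  M1 = (+0.1150, +0.1150, 0)
  M2 = (+0.1150, -0.1150, 0)
  M3 = (-0.1150, -0.1150, 0)
Detected image corners:
  c0 = (257.336399, 465.171893) px
  c1 = (356.025917, 458.897410) px
  c2 = (356.849065, 356.729082) px
  c3 = (258.657973, 358.957398) px
Planar DLT: solve 8×8 A·h = b for H (H[2,2]=1):
  H  [+479.61741 -10.84229 +308.16963]
  H  [+50.41394 +444.56208 +409.77695]
  H  [+0.16802 -0.02018 +1.00000]
B = K⁻¹H; ‖b₁‖=0.778112, ‖b₂‖=0.778112; λ = 2/(‖b₁‖+‖b₂‖) = 1.285163, sign → tz>0 ⇒ λ=+1.285163
r₁ = λ·B[:,0] = (+0.97629,+0.01495,+0.21593); r₂ = λ·B[:,1] = (-0.00957,+0.99962,-0.02594)
r₃ = r₁×r₂ = (-0.21624,+0.02326,+0.97606); SVD([r₁ r₂ r₃]) → R = UVᵀ:
  R  [+0.97629 -0.00957 -0.21624]
  R  [+0.01495 +0.99962 +0.02326]
  R  [+0.21593 -0.02594 +0.97606]
t = (-0.05303, +0.33285, +1.28516) m
tr R = 2.951975; θ = arccos((tr R − 1)/2) = 0.219587 rad = 12.581°
axis k = ((R−Rᵀ)₃₂, (R−Rᵀ)₁₃, (R−Rᵀ)₂₁) / (2 sinθ) = (-0.112926, -0.992007, +0.056299)
rvec = θ·k = (-0.024797, -0.217832, +0.012363)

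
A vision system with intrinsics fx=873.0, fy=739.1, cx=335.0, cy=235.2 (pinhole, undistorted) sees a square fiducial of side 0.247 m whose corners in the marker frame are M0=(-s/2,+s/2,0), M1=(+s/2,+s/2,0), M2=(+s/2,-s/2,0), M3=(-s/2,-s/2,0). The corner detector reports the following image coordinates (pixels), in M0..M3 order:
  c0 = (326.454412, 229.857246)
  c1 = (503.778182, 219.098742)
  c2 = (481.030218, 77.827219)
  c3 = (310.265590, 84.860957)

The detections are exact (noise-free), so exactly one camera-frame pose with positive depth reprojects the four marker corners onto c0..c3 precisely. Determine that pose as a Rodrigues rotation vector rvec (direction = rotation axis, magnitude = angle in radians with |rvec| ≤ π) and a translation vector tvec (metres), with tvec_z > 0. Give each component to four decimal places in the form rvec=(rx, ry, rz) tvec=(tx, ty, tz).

Intrinsics K: fx=873.0, fy=739.1, cx=335.0, cy=235.2
Marker side s = 0.247 m; corners in marker frame (Z=0):
  M0 = (-0.1235, +0.1235, 0)
  M1 = (+0.1235, +0.1235, 0)
  M2 = (+0.1235, -0.1235, 0)
  M3 = (-0.1235, -0.1235, 0)
Detected image corners:
  c0 = (326.454412, 229.857246) px
  c1 = (503.778182, 219.098742) px
  c2 = (481.030218, 77.827219) px
  c3 = (310.265590, 84.860957) px
Planar DLT: solve 8×8 A·h = b for H (H[2,2]=1):
  H  [+742.96159 +12.80594 +406.20913]
  H  [-21.30587 +554.44152 +151.41605]
  H  [+0.09521 -0.16323 +1.00000]
B = K⁻¹H; ‖b₁‖=0.822183, ‖b₂‖=0.822183; λ = 2/(‖b₁‖+‖b₂‖) = 1.216274, sign → tz>0 ⇒ λ=+1.216274
r₁ = λ·B[:,0] = (+0.99067,-0.07191,+0.11580); r₂ = λ·B[:,1] = (+0.09402,+0.97557,-0.19853)
r₃ = r₁×r₂ = (-0.09870,+0.20756,+0.97323); SVD([r₁ r₂ r₃]) → R = UVᵀ:
  R  [+0.99067 +0.09402 -0.09870]
  R  [-0.07191 +0.97557 +0.20756]
  R  [+0.11580 -0.19853 +0.97323]
t = (+0.09921, -0.13788, +1.21627) m
tr R = 2.939470; θ = arccos((tr R − 1)/2) = 0.246654 rad = 14.132°
axis k = ((R−Rᵀ)₃₂, (R−Rᵀ)₁₃, (R−Rᵀ)₂₁) / (2 sinθ) = (-0.831613, -0.439260, -0.339810)
rvec = θ·k = (-0.205121, -0.108345, -0.083816)

rvec=(-0.2051, -0.1083, -0.0838) tvec=(0.0992, -0.1379, 1.2163)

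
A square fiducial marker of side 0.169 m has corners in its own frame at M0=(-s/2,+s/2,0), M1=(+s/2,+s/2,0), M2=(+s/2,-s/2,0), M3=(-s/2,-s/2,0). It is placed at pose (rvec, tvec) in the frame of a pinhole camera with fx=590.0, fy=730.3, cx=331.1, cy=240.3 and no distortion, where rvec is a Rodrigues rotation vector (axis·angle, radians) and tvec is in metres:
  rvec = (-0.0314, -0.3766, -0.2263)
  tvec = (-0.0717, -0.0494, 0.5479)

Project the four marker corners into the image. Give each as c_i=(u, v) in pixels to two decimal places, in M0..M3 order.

c0=(183.91, 312.16) c1=(355.29, 259.08) c2=(316.58, 51.10) c3=(139.88, 79.31)

Intrinsics K: fx=590.0, fy=730.3, cx=331.1, cy=240.3
Marker side s = 0.169 m; corners in marker frame (Z=0):
  M0 = (-0.0845, +0.0845, 0)
  M1 = (+0.0845, +0.0845, 0)
  M2 = (+0.0845, -0.0845, 0)
  M3 = (-0.0845, -0.0845, 0)
rvec = (-0.0314, -0.3766, -0.2263), |rvec| = θ = 0.44048 rad = 25.238°
Rodrigues: sinθ=0.42638, 1−cosθ=0.09545; R = I + sinθ·[k]× + (1−cosθ)·[k]×²:
    [+0.90503 +0.22487 -0.36104]
    [-0.21324 +0.97432 +0.07232]
    [+0.36804 +0.01153 +0.92974]
t = (-0.0717, -0.0494, 0.5479) m
M0: Pc = R·M0+t = (-0.12917, +0.05095, +0.51778); u = 590.0·(-0.12917)/0.51778 + 331.1 = 183.9080, v = 730.3·(+0.05095)/0.51778 + 240.3 = 312.1606
M1: Pc = R·M1+t = (+0.02378, +0.01491, +0.57997); u = 590.0·(+0.02378)/0.57997 + 331.1 = 355.2877, v = 730.3·(+0.01491)/0.57997 + 240.3 = 259.0768
M2: Pc = R·M2+t = (-0.01423, -0.14975, +0.57802); u = 590.0·(-0.01423)/0.57802 + 331.1 = 316.5788, v = 730.3·(-0.14975)/0.57802 + 240.3 = 51.1016
M3: Pc = R·M3+t = (-0.16718, -0.11371, +0.51583); u = 590.0·(-0.16718)/0.51583 + 331.1 = 139.8841, v = 730.3·(-0.11371)/0.51583 + 240.3 = 79.3085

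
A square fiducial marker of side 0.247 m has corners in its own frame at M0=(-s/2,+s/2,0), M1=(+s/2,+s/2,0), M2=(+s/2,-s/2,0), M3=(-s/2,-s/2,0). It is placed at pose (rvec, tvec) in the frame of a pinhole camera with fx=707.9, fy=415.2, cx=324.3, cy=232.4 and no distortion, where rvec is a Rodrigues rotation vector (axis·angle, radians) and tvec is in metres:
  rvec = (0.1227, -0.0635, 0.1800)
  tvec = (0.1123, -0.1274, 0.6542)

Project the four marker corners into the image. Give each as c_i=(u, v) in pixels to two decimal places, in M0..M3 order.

Intrinsics K: fx=707.9, fy=415.2, cx=324.3, cy=232.4
Marker side s = 0.247 m; corners in marker frame (Z=0):
  M0 = (-0.1235, +0.1235, 0)
  M1 = (+0.1235, +0.1235, 0)
  M2 = (+0.1235, -0.1235, 0)
  M3 = (-0.1235, -0.1235, 0)
rvec = (0.1227, -0.0635, 0.1800), |rvec| = θ = 0.22691 rad = 13.001°
Rodrigues: sinθ=0.22497, 1−cosθ=0.02563; R = I + sinθ·[k]× + (1−cosθ)·[k]×²:
    [+0.98186 -0.18234 -0.05196]
    [+0.17458 +0.97637 -0.12734]
    [+0.07395 +0.11596 +0.99050]
t = (0.1123, -0.1274, 0.6542) m
M0: Pc = R·M0+t = (-0.03148, -0.02838, +0.65939); u = 707.9·(-0.03148)/0.65939 + 324.3 = 290.5053, v = 415.2·(-0.02838)/0.65939 + 232.4 = 214.5308
M1: Pc = R·M1+t = (+0.21104, +0.01474, +0.67765); u = 707.9·(+0.21104)/0.67765 + 324.3 = 544.7606, v = 415.2·(+0.01474)/0.67765 + 232.4 = 241.4330
M2: Pc = R·M2+t = (+0.25608, -0.22642, +0.64901); u = 707.9·(+0.25608)/0.64901 + 324.3 = 603.6139, v = 415.2·(-0.22642)/0.64901 + 232.4 = 87.5488
M3: Pc = R·M3+t = (+0.01356, -0.26954, +0.63075); u = 707.9·(+0.01356)/0.63075 + 324.3 = 339.5174, v = 415.2·(-0.26954)/0.63075 + 232.4 = 54.9685

c0=(290.51, 214.53) c1=(544.76, 241.43) c2=(603.61, 87.55) c3=(339.52, 54.97)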